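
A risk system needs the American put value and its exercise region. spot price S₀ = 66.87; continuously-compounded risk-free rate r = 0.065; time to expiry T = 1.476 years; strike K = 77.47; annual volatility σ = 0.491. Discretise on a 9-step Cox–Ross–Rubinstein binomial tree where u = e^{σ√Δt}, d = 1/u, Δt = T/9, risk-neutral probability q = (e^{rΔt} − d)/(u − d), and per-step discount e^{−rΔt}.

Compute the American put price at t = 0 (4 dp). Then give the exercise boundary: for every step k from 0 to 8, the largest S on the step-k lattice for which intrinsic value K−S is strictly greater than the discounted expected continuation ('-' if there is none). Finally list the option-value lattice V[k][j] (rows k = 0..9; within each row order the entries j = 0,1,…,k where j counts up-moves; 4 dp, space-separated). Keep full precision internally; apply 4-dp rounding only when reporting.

Δt=0.16400, u=1.21999, d=0.81968, q=0.47723, disc=e^(-rΔt)=0.98940
k=9 terminal: V=max(K-S,0) → 66.3004 60.8456 52.7268 40.6430 22.6579 0.0000 0.0000 0.0000 0.0000 0.0000
k=8: j=0 S=13.6267 intr=63.8433 cont=63.0218 V=63.8433[EX]; j=1 S=20.2815 intr=57.1885 cont=56.3670 V=57.1885[EX]; j=2 S=30.1864 intr=47.2836 cont=46.4622 V=47.2836[EX]; j=3 S=44.9284 intr=32.5416 cont=31.7201 V=32.5416[EX]; j=4 S=66.8700 intr=10.6000 cont=11.7194 V=11.7194[hold]; j=5 S=99.5271 intr=0.0000 cont=0.0000 V=0.0000[hold]; j=6 S=148.1329 intr=0.0000 cont=0.0000 V=0.0000[hold]; j=7 S=220.4761 intr=0.0000 cont=0.0000 V=0.0000[hold]; j=8 S=328.1495 intr=0.0000 cont=0.0000 V=0.0000[hold]  S*(8)=44.9284
k=7: j=0 S=16.6244 intr=60.8456 cont=60.0242 V=60.8456[EX]; j=1 S=24.7432 intr=52.7268 cont=51.9053 V=52.7268[EX]; j=2 S=36.8270 intr=40.6430 cont=39.8216 V=40.6430[EX]; j=3 S=54.8121 intr=22.6579 cont=22.3650 V=22.6579[EX]; j=4 S=81.5805 intr=0.0000 cont=6.0616 V=6.0616[hold]; j=5 S=121.4217 intr=0.0000 cont=0.0000 V=0.0000[hold]; j=6 S=180.7201 intr=0.0000 cont=0.0000 V=0.0000[hold]; j=7 S=268.9779 intr=0.0000 cont=0.0000 V=0.0000[hold]  S*(7)=54.8121
k=6: j=0 S=20.2815 intr=57.1885 cont=56.3670 V=57.1885[EX]; j=1 S=30.1864 intr=47.2836 cont=46.4622 V=47.2836[EX]; j=2 S=44.9284 intr=32.5416 cont=31.7201 V=32.5416[EX]; j=3 S=66.8700 intr=10.6000 cont=14.5815 V=14.5815[hold]; j=4 S=99.5271 intr=0.0000 cont=3.1353 V=3.1353[hold]; j=5 S=148.1329 intr=0.0000 cont=0.0000 V=0.0000[hold]; j=6 S=220.4761 intr=0.0000 cont=0.0000 V=0.0000[hold]  S*(6)=44.9284
k=5: j=0 S=24.7432 intr=52.7268 cont=51.9053 V=52.7268[EX]; j=1 S=36.8270 intr=40.6430 cont=39.8216 V=40.6430[EX]; j=2 S=54.8121 intr=22.6579 cont=23.7164 V=23.7164[hold]; j=3 S=81.5805 intr=0.0000 cont=9.0224 V=9.0224[hold]; j=4 S=121.4217 intr=0.0000 cont=1.6217 V=1.6217[hold]; j=5 S=180.7201 intr=0.0000 cont=0.0000 V=0.0000[hold]  S*(5)=36.8270
k=4: j=0 S=30.1864 intr=47.2836 cont=46.4622 V=47.2836[EX]; j=1 S=44.9284 intr=32.5416 cont=32.2199 V=32.5416[EX]; j=2 S=66.8700 intr=10.6000 cont=16.5269 V=16.5269[hold]; j=3 S=99.5271 intr=0.0000 cont=5.4323 V=5.4323[hold]; j=4 S=148.1329 intr=0.0000 cont=0.8388 V=0.8388[hold]  S*(4)=44.9284
k=3: j=0 S=36.8270 intr=40.6430 cont=39.8216 V=40.6430[EX]; j=1 S=54.8121 intr=22.6579 cont=24.6350 V=24.6350[hold]; j=2 S=81.5805 intr=0.0000 cont=11.1132 V=11.1132[hold]; j=3 S=121.4217 intr=0.0000 cont=3.2058 V=3.2058[hold]  S*(3)=36.8270
k=2: j=0 S=44.9284 intr=32.5416 cont=32.6536 V=32.6536[hold]; j=1 S=66.8700 intr=10.6000 cont=17.9892 V=17.9892[hold]; j=2 S=99.5271 intr=0.0000 cont=7.2618 V=7.2618[hold]  S*(2)=-
k=1: j=0 S=54.8121 intr=22.6579 cont=25.3834 V=25.3834[hold]; j=1 S=81.5805 intr=0.0000 cont=12.7334 V=12.7334[hold]  S*(1)=-
k=0: j=0 S=66.8700 intr=10.6000 cont=19.1413 V=19.1413[hold]  S*(0)=-

price = 19.1413
boundary = - - - 36.8270 44.9284 36.8270 44.9284 54.8121 44.9284
tree:
19.1413
25.3834 12.7334
32.6536 17.9892 7.2618
40.6430 24.6350 11.1132 3.2058
47.2836 32.5416 16.5269 5.4323 0.8388
52.7268 40.6430 23.7164 9.0224 1.6217 0.0000
57.1885 47.2836 32.5416 14.5815 3.1353 0.0000 0.0000
60.8456 52.7268 40.6430 22.6579 6.0616 0.0000 0.0000 0.0000
63.8433 57.1885 47.2836 32.5416 11.7194 0.0000 0.0000 0.0000 0.0000
66.3004 60.8456 52.7268 40.6430 22.6579 0.0000 0.0000 0.0000 0.0000 0.0000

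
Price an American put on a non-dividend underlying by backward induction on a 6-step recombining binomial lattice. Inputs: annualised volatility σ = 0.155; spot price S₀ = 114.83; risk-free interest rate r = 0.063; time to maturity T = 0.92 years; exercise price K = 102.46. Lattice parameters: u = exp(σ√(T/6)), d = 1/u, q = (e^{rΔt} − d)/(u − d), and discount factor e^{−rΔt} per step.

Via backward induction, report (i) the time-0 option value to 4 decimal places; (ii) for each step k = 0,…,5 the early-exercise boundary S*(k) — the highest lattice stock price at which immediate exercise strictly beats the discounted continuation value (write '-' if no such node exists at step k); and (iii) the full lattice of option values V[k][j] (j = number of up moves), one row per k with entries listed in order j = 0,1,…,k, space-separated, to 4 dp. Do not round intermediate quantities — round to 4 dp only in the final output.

params: Δt=0.15333 u=1.06257 d=0.94111 q=0.56475 e^(-rΔt)=0.99039
t_6 payoffs: 22.6790 12.3821 0.7563 0.0000 0.0000 0.0000 0.0000
t_5: node(5,0) S=84.7732 payoff=17.6868 vs cont=16.7018 → 17.6868 [stop]  node(5,1) S=95.7144 payoff=6.7456 vs cont=5.7606 → 6.7456 [stop]  node(5,2) S=108.0677 payoff=0.0000 vs cont=0.3260 → 0.3260 [wait]  node(5,3) S=122.0154 payoff=0.0000 vs cont=0.0000 → 0.0000 [wait]  node(5,4) S=137.7632 payoff=0.0000 vs cont=0.0000 → 0.0000 [wait]  node(5,5) S=155.5435 payoff=0.0000 vs cont=0.0000 → 0.0000 [wait]  ⇒ S*(5)=95.7144
t_4: node(4,0) S=90.0779 payoff=12.3821 vs cont=11.3971 → 12.3821 [stop]  node(4,1) S=101.7037 payoff=0.7563 vs cont=3.0902 → 3.0902 [wait]  node(4,2) S=114.8300 payoff=0.0000 vs cont=0.1405 → 0.1405 [wait]  node(4,3) S=129.6504 payoff=0.0000 vs cont=0.0000 → 0.0000 [wait]  node(4,4) S=146.3837 payoff=0.0000 vs cont=0.0000 → 0.0000 [wait]  ⇒ S*(4)=90.0779
t_3: node(3,0) S=95.7144 payoff=6.7456 vs cont=7.0659 → 7.0659 [wait]  node(3,1) S=108.0677 payoff=0.0000 vs cont=1.4107 → 1.4107 [wait]  node(3,2) S=122.0154 payoff=0.0000 vs cont=0.0606 → 0.0606 [wait]  node(3,3) S=137.7632 payoff=0.0000 vs cont=0.0000 → 0.0000 [wait]  ⇒ S*(3)=-
t_2: node(2,0) S=101.7037 payoff=0.7563 vs cont=3.8349 → 3.8349 [wait]  node(2,1) S=114.8300 payoff=0.0000 vs cont=0.6420 → 0.6420 [wait]  node(2,2) S=129.6504 payoff=0.0000 vs cont=0.0261 → 0.0261 [wait]  ⇒ S*(2)=-
t_1: node(1,0) S=108.0677 payoff=0.0000 vs cont=2.0122 → 2.0122 [wait]  node(1,1) S=122.0154 payoff=0.0000 vs cont=0.2913 → 0.2913 [wait]  ⇒ S*(1)=-
t_0: node(0,0) S=114.8300 payoff=0.0000 vs cont=1.0304 → 1.0304 [wait]  ⇒ S*(0)=-

price = 1.0304
boundary = - - - - 90.0779 95.7144
tree:
1.0304
2.0122 0.2913
3.8349 0.6420 0.0261
7.0659 1.4107 0.0606 0.0000
12.3821 3.0902 0.1405 0.0000 0.0000
17.6868 6.7456 0.3260 0.0000 0.0000 0.0000
22.6790 12.3821 0.7563 0.0000 0.0000 0.0000 0.0000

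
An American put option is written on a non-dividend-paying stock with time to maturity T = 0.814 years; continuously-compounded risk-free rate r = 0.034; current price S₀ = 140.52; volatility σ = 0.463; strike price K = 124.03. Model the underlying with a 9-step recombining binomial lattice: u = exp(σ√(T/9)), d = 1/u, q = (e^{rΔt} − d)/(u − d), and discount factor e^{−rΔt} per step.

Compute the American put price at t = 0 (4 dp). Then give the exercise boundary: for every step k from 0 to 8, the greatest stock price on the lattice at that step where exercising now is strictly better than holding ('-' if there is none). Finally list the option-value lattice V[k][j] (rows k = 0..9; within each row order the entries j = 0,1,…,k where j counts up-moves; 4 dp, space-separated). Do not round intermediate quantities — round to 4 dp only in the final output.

params: Δt=0.09044 u=1.14940 d=0.87002 q=0.47627 e^(-rΔt)=0.99693
t_9 payoffs: 83.8983 71.0109 53.9851 31.4917 1.7752 0.0000 0.0000 0.0000 0.0000 0.0000
t_8: node(8,0) S=46.1275 payoff=77.9025 vs cont=77.5217 → 77.9025 [stop]  node(8,1) S=60.9403 payoff=63.0897 vs cont=62.7089 → 63.0897 [stop]  node(8,2) S=80.5099 payoff=43.5201 vs cont=43.1393 → 43.5201 [stop]  node(8,3) S=106.3637 payoff=17.6663 vs cont=17.2854 → 17.6663 [stop]  node(8,4) S=140.5200 payoff=0.0000 vs cont=0.9269 → 0.9269 [wait]  node(8,5) S=185.6448 payoff=0.0000 vs cont=0.0000 → 0.0000 [wait]  node(8,6) S=245.2603 payoff=0.0000 vs cont=0.0000 → 0.0000 [wait]  node(8,7) S=324.0199 payoff=0.0000 vs cont=0.0000 → 0.0000 [wait]  node(8,8) S=428.0715 payoff=0.0000 vs cont=0.0000 → 0.0000 [wait]  ⇒ S*(8)=106.3637
t_7: node(7,0) S=53.0191 payoff=71.0109 vs cont=70.6301 → 71.0109 [stop]  node(7,1) S=70.0449 payoff=53.9851 vs cont=53.6042 → 53.9851 [stop]  node(7,2) S=92.5383 payoff=31.4917 vs cont=31.1109 → 31.4917 [stop]  node(7,3) S=122.2548 payoff=1.7752 vs cont=9.6640 → 9.6640 [wait]  node(7,4) S=161.5141 payoff=0.0000 vs cont=0.4839 → 0.4839 [wait]  node(7,5) S=213.3806 payoff=0.0000 vs cont=0.0000 → 0.0000 [wait]  node(7,6) S=281.9029 payoff=0.0000 vs cont=0.0000 → 0.0000 [wait]  node(7,7) S=372.4294 payoff=0.0000 vs cont=0.0000 → 0.0000 [wait]  ⇒ S*(7)=92.5383
t_6: node(6,0) S=60.9403 payoff=63.0897 vs cont=62.7089 → 63.0897 [stop]  node(6,1) S=80.5099 payoff=43.5201 vs cont=43.1393 → 43.5201 [stop]  node(6,2) S=106.3637 payoff=17.6663 vs cont=21.0311 → 21.0311 [wait]  node(6,3) S=140.5200 payoff=0.0000 vs cont=5.2756 → 5.2756 [wait]  node(6,4) S=185.6448 payoff=0.0000 vs cont=0.2527 → 0.2527 [wait]  node(6,5) S=245.2603 payoff=0.0000 vs cont=0.0000 → 0.0000 [wait]  node(6,6) S=324.0199 payoff=0.0000 vs cont=0.0000 → 0.0000 [wait]  ⇒ S*(6)=80.5099
t_5: node(5,0) S=70.0449 payoff=53.9851 vs cont=53.6042 → 53.9851 [stop]  node(5,1) S=92.5383 payoff=31.4917 vs cont=32.7086 → 32.7086 [wait]  node(5,2) S=122.2548 payoff=1.7752 vs cont=13.4857 → 13.4857 [wait]  node(5,3) S=161.5141 payoff=0.0000 vs cont=2.8745 → 2.8745 [wait]  node(5,4) S=213.3806 payoff=0.0000 vs cont=0.1319 → 0.1319 [wait]  node(5,5) S=281.9029 payoff=0.0000 vs cont=0.0000 → 0.0000 [wait]  ⇒ S*(5)=70.0449
t_4: node(4,0) S=80.5099 payoff=43.5201 vs cont=43.7171 → 43.7171 [wait]  node(4,1) S=106.3637 payoff=17.6663 vs cont=23.4810 → 23.4810 [wait]  node(4,2) S=140.5200 payoff=0.0000 vs cont=8.4060 → 8.4060 [wait]  node(4,3) S=185.6448 payoff=0.0000 vs cont=1.5635 → 1.5635 [wait]  node(4,4) S=245.2603 payoff=0.0000 vs cont=0.0689 → 0.0689 [wait]  ⇒ S*(4)=-
t_3: node(3,0) S=92.5383 payoff=31.4917 vs cont=33.9746 → 33.9746 [wait]  node(3,1) S=122.2548 payoff=1.7752 vs cont=16.2512 → 16.2512 [wait]  node(3,2) S=161.5141 payoff=0.0000 vs cont=5.1313 → 5.1313 [wait]  node(3,3) S=213.3806 payoff=0.0000 vs cont=0.8490 → 0.8490 [wait]  ⇒ S*(3)=-
t_2: node(2,0) S=106.3637 payoff=17.6663 vs cont=25.4551 → 25.4551 [wait]  node(2,1) S=140.5200 payoff=0.0000 vs cont=10.9215 → 10.9215 [wait]  node(2,2) S=185.6448 payoff=0.0000 vs cont=3.0823 → 3.0823 [wait]  ⇒ S*(2)=-
t_1: node(1,0) S=122.2548 payoff=1.7752 vs cont=18.4763 → 18.4763 [wait]  node(1,1) S=161.5141 payoff=0.0000 vs cont=7.1659 → 7.1659 [wait]  ⇒ S*(1)=-
t_0: node(0,0) S=140.5200 payoff=0.0000 vs cont=13.0493 → 13.0493 [wait]  ⇒ S*(0)=-

price = 13.0493
boundary = - - - - - 70.0449 80.5099 92.5383 106.3637
tree:
13.0493
18.4763 7.1659
25.4551 10.9215 3.0823
33.9746 16.2512 5.1313 0.8490
43.7171 23.4810 8.4060 1.5635 0.0689
53.9851 32.7086 13.4857 2.8745 0.1319 0.0000
63.0897 43.5201 21.0311 5.2756 0.2527 0.0000 0.0000
71.0109 53.9851 31.4917 9.6640 0.4839 0.0000 0.0000 0.0000
77.9025 63.0897 43.5201 17.6663 0.9269 0.0000 0.0000 0.0000 0.0000
83.8983 71.0109 53.9851 31.4917 1.7752 0.0000 0.0000 0.0000 0.0000 0.0000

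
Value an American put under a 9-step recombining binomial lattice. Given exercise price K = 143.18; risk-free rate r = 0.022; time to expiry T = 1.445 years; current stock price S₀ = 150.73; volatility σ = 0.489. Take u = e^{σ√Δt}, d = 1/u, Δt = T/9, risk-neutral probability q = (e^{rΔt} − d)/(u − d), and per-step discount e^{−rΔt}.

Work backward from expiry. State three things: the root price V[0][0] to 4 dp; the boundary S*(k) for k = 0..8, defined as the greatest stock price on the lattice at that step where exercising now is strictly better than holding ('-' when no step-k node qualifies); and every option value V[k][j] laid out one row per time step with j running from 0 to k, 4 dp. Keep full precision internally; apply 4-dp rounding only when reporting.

Δt=0.16056, u=1.21645, d=0.82206, q=0.46014, disc=e^(-rΔt)=0.99647
k=9 terminal: V=max(K-S,0) → 117.3371 104.9387 86.5922 59.4437 19.2706 0.0000 0.0000 0.0000 0.0000 0.0000
k=8: j=0 S=31.4367 intr=111.7433 cont=111.2385 V=111.7433[EX]; j=1 S=46.5187 intr=96.6613 cont=96.1564 V=96.6613[EX]; j=2 S=68.8364 intr=74.3436 cont=73.8387 V=74.3436[EX]; j=3 S=101.8612 intr=41.3188 cont=40.8139 V=41.3188[EX]; j=4 S=150.7300 intr=0.0000 cont=10.3667 V=10.3667[hold]; j=5 S=223.0439 intr=0.0000 cont=0.0000 V=0.0000[hold]; j=6 S=330.0510 intr=0.0000 cont=0.0000 V=0.0000[hold]; j=7 S=488.3957 intr=0.0000 cont=0.0000 V=0.0000[hold]; j=8 S=722.7074 intr=0.0000 cont=0.0000 V=0.0000[hold]  S*(8)=101.8612
k=7: j=0 S=38.2413 intr=104.9387 cont=104.4339 V=104.9387[EX]; j=1 S=56.5878 intr=86.5922 cont=86.0873 V=86.5922[EX]; j=2 S=83.7363 intr=59.4437 cont=58.9389 V=59.4437[EX]; j=3 S=123.9094 intr=19.2706 cont=26.9809 V=26.9809[hold]; j=4 S=183.3560 intr=0.0000 cont=5.5768 V=5.5768[hold]; j=5 S=271.3225 intr=0.0000 cont=0.0000 V=0.0000[hold]; j=6 S=401.4916 intr=0.0000 cont=0.0000 V=0.0000[hold]; j=7 S=594.1104 intr=0.0000 cont=0.0000 V=0.0000[hold]  S*(7)=83.7363
k=6: j=0 S=46.5187 intr=96.6613 cont=96.1564 V=96.6613[EX]; j=1 S=68.8364 intr=74.3436 cont=73.8387 V=74.3436[EX]; j=2 S=101.8612 intr=41.3188 cont=44.3492 V=44.3492[hold]; j=3 S=150.7300 intr=0.0000 cont=17.0715 V=17.0715[hold]; j=4 S=223.0439 intr=0.0000 cont=3.0000 V=3.0000[hold]; j=5 S=330.0510 intr=0.0000 cont=0.0000 V=0.0000[hold]; j=6 S=488.3957 intr=0.0000 cont=0.0000 V=0.0000[hold]  S*(6)=68.8364
k=5: j=0 S=56.5878 intr=86.5922 cont=86.0873 V=86.5922[EX]; j=1 S=83.7363 intr=59.4437 cont=60.3284 V=60.3284[hold]; j=2 S=123.9094 intr=19.2706 cont=31.6855 V=31.6855[hold]; j=3 S=183.3560 intr=0.0000 cont=10.5593 V=10.5593[hold]; j=4 S=271.3225 intr=0.0000 cont=1.6139 V=1.6139[hold]; j=5 S=401.4916 intr=0.0000 cont=0.0000 V=0.0000[hold]  S*(5)=56.5878
k=4: j=0 S=68.8364 intr=74.3436 cont=74.2444 V=74.3436[EX]; j=1 S=101.8612 intr=41.3188 cont=46.9823 V=46.9823[hold]; j=2 S=150.7300 intr=0.0000 cont=21.8869 V=21.8869[hold]; j=3 S=223.0439 intr=0.0000 cont=6.4204 V=6.4204[hold]; j=4 S=330.0510 intr=0.0000 cont=0.8682 V=0.8682[hold]  S*(4)=68.8364
k=3: j=0 S=83.7363 intr=59.4437 cont=61.5357 V=61.5357[hold]; j=1 S=123.9094 intr=19.2706 cont=35.3099 V=35.3099[hold]; j=2 S=183.3560 intr=0.0000 cont=14.7180 V=14.7180[hold]; j=3 S=271.3225 intr=0.0000 cont=3.8520 V=3.8520[hold]  S*(3)=-
k=2: j=0 S=101.8612 intr=41.3188 cont=49.2937 V=49.2937[hold]; j=1 S=150.7300 intr=0.0000 cont=25.7436 V=25.7436[hold]; j=2 S=223.0439 intr=0.0000 cont=9.6838 V=9.6838[hold]  S*(2)=-
k=1: j=0 S=123.9094 intr=19.2706 cont=38.3217 V=38.3217[hold]; j=1 S=183.3560 intr=0.0000 cont=18.2891 V=18.2891[hold]  S*(1)=-
k=0: j=0 S=150.7300 intr=0.0000 cont=29.0012 V=29.0012[hold]  S*(0)=-

price = 29.0012
boundary = - - - - 68.8364 56.5878 68.8364 83.7363 101.8612
tree:
29.0012
38.3217 18.2891
49.2937 25.7436 9.6838
61.5357 35.3099 14.7180 3.8520
74.3436 46.9823 21.8869 6.4204 0.8682
86.5922 60.3284 31.6855 10.5593 1.6139 0.0000
96.6613 74.3436 44.3492 17.0715 3.0000 0.0000 0.0000
104.9387 86.5922 59.4437 26.9809 5.5768 0.0000 0.0000 0.0000
111.7433 96.6613 74.3436 41.3188 10.3667 0.0000 0.0000 0.0000 0.0000
117.3371 104.9387 86.5922 59.4437 19.2706 0.0000 0.0000 0.0000 0.0000 0.0000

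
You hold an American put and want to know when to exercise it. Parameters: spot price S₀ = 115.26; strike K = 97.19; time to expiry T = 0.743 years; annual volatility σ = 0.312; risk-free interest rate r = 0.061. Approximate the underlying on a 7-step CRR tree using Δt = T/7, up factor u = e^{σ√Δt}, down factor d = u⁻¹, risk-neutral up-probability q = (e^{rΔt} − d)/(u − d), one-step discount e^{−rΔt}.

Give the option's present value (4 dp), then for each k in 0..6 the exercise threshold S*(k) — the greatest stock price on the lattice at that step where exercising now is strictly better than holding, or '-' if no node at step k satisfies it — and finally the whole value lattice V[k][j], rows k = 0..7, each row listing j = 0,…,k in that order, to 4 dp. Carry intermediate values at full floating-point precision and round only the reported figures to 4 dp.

price = 3.5750
boundary = - - - - 76.7534 69.3350 76.7534
tree:
3.5750
5.8023 1.4507
9.1620 2.6032 0.3464
13.9811 4.5843 0.7065 0.0000
20.4366 7.8708 1.4409 0.0000 0.0000
27.8550 13.0365 2.9388 0.0000 0.0000 0.0000
34.5565 20.4366 5.9938 0.0000 0.0000 0.0000 0.0000
40.6102 27.8550 12.2245 0.0000 0.0000 0.0000 0.0000 0.0000

Δt=0.10614, u=1.10699, d=0.90335, q=0.50651, disc=e^(-rΔt)=0.99355
k=7 terminal: V=max(K-S,0) → 40.6102 27.8550 12.2245 0.0000 0.0000 0.0000 0.0000 0.0000
k=6: j=0 S=62.6335 intr=34.5565 cont=33.9292 V=34.5565[EX]; j=1 S=76.7534 intr=20.4366 cont=19.8094 V=20.4366[EX]; j=2 S=94.0563 intr=3.1337 cont=5.9938 V=5.9938[hold]; j=3 S=115.2600 intr=0.0000 cont=0.0000 V=0.0000[hold]; j=4 S=141.2437 intr=0.0000 cont=0.0000 V=0.0000[hold]; j=5 S=173.0851 intr=0.0000 cont=0.0000 V=0.0000[hold]; j=6 S=212.1047 intr=0.0000 cont=0.0000 V=0.0000[hold]  S*(6)=76.7534
k=5: j=0 S=69.3350 intr=27.8550 cont=27.2278 V=27.8550[EX]; j=1 S=84.9655 intr=12.2245 cont=13.0365 V=13.0365[hold]; j=2 S=104.1198 intr=0.0000 cont=2.9388 V=2.9388[hold]; j=3 S=127.5921 intr=0.0000 cont=0.0000 V=0.0000[hold]; j=4 S=156.3560 intr=0.0000 cont=0.0000 V=0.0000[hold]; j=5 S=191.6042 intr=0.0000 cont=0.0000 V=0.0000[hold]  S*(5)=69.3350
k=4: j=0 S=76.7534 intr=20.4366 cont=20.2180 V=20.4366[EX]; j=1 S=94.0563 intr=3.1337 cont=7.8708 V=7.8708[hold]; j=2 S=115.2600 intr=0.0000 cont=1.4409 V=1.4409[hold]; j=3 S=141.2437 intr=0.0000 cont=0.0000 V=0.0000[hold]; j=4 S=173.0851 intr=0.0000 cont=0.0000 V=0.0000[hold]  S*(4)=76.7534
k=3: j=0 S=84.9655 intr=12.2245 cont=13.9811 V=13.9811[hold]; j=1 S=104.1198 intr=0.0000 cont=4.5843 V=4.5843[hold]; j=2 S=127.5921 intr=0.0000 cont=0.7065 V=0.7065[hold]; j=3 S=156.3560 intr=0.0000 cont=0.0000 V=0.0000[hold]  S*(3)=-
k=2: j=0 S=94.0563 intr=3.1337 cont=9.1620 V=9.1620[hold]; j=1 S=115.2600 intr=0.0000 cont=2.6032 V=2.6032[hold]; j=2 S=141.2437 intr=0.0000 cont=0.3464 V=0.3464[hold]  S*(2)=-
k=1: j=0 S=104.1198 intr=0.0000 cont=5.8023 V=5.8023[hold]; j=1 S=127.5921 intr=0.0000 cont=1.4507 V=1.4507[hold]  S*(1)=-
k=0: j=0 S=115.2600 intr=0.0000 cont=3.5750 V=3.5750[hold]  S*(0)=-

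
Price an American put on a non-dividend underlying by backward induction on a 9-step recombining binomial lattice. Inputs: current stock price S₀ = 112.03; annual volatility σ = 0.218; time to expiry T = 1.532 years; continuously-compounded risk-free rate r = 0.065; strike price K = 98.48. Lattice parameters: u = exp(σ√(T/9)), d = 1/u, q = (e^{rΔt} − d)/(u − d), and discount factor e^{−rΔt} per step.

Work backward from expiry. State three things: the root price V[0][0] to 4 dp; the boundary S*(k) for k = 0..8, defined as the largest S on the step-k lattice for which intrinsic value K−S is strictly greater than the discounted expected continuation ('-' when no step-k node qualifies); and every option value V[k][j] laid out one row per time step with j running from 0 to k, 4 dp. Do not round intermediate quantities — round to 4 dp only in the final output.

Δt=0.17022, u=1.09411, d=0.91398, q=0.53930, disc=e^(-rΔt)=0.98900
k=9 terminal: V=max(K-S,0) → 48.6167 38.7897 27.0260 12.9438 0.0000 0.0000 0.0000 0.0000 0.0000 0.0000
k=8: j=0 S=54.5560 intr=43.9240 cont=42.8404 V=43.9240[EX]; j=1 S=65.3078 intr=33.1722 cont=32.0885 V=33.1722[EX]; j=2 S=78.1787 intr=20.3013 cont=19.2177 V=20.3013[EX]; j=3 S=93.5861 intr=4.8939 cont=5.8977 V=5.8977[hold]; j=4 S=112.0300 intr=0.0000 cont=0.0000 V=0.0000[hold]; j=5 S=134.1088 intr=0.0000 cont=0.0000 V=0.0000[hold]; j=6 S=160.5389 intr=0.0000 cont=0.0000 V=0.0000[hold]; j=7 S=192.1779 intr=0.0000 cont=0.0000 V=0.0000[hold]; j=8 S=230.0522 intr=0.0000 cont=0.0000 V=0.0000[hold]  S*(8)=78.1787
k=7: j=0 S=59.6903 intr=38.7897 cont=37.7061 V=38.7897[EX]; j=1 S=71.4540 intr=27.0260 cont=25.9423 V=27.0260[EX]; j=2 S=85.5362 intr=12.9438 cont=12.3956 V=12.9438[EX]; j=3 S=102.3936 intr=0.0000 cont=2.6872 V=2.6872[hold]; j=4 S=122.5733 intr=0.0000 cont=0.0000 V=0.0000[hold]; j=5 S=146.7300 intr=0.0000 cont=0.0000 V=0.0000[hold]; j=6 S=175.6474 intr=0.0000 cont=0.0000 V=0.0000[hold]; j=7 S=210.2640 intr=0.0000 cont=0.0000 V=0.0000[hold]  S*(7)=85.5362
k=6: j=0 S=65.3078 intr=33.1722 cont=32.0885 V=33.1722[EX]; j=1 S=78.1787 intr=20.3013 cont=19.2177 V=20.3013[EX]; j=2 S=93.5861 intr=4.8939 cont=7.3309 V=7.3309[hold]; j=3 S=112.0300 intr=0.0000 cont=1.2244 V=1.2244[hold]; j=4 S=134.1088 intr=0.0000 cont=0.0000 V=0.0000[hold]; j=5 S=160.5389 intr=0.0000 cont=0.0000 V=0.0000[hold]; j=6 S=192.1779 intr=0.0000 cont=0.0000 V=0.0000[hold]  S*(6)=78.1787
k=5: j=0 S=71.4540 intr=27.0260 cont=25.9423 V=27.0260[EX]; j=1 S=85.5362 intr=12.9438 cont=13.1600 V=13.1600[hold]; j=2 S=102.3936 intr=0.0000 cont=3.9932 V=3.9932[hold]; j=3 S=122.5733 intr=0.0000 cont=0.5579 V=0.5579[hold]; j=4 S=146.7300 intr=0.0000 cont=0.0000 V=0.0000[hold]; j=5 S=175.6474 intr=0.0000 cont=0.0000 V=0.0000[hold]  S*(5)=71.4540
k=4: j=0 S=78.1787 intr=20.3013 cont=19.3330 V=20.3013[EX]; j=1 S=93.5861 intr=4.8939 cont=8.1260 V=8.1260[hold]; j=2 S=112.0300 intr=0.0000 cont=2.1170 V=2.1170[hold]; j=3 S=134.1088 intr=0.0000 cont=0.2542 V=0.2542[hold]; j=4 S=160.5389 intr=0.0000 cont=0.0000 V=0.0000[hold]  S*(4)=78.1787
k=3: j=0 S=85.5362 intr=12.9438 cont=13.5841 V=13.5841[hold]; j=1 S=102.3936 intr=0.0000 cont=4.8316 V=4.8316[hold]; j=2 S=122.5733 intr=0.0000 cont=1.1001 V=1.1001[hold]; j=3 S=146.7300 intr=0.0000 cont=0.1158 V=0.1158[hold]  S*(3)=-
k=2: j=0 S=93.5861 intr=4.8939 cont=8.7664 V=8.7664[hold]; j=1 S=112.0300 intr=0.0000 cont=2.7882 V=2.7882[hold]; j=2 S=134.1088 intr=0.0000 cont=0.5630 V=0.5630[hold]  S*(2)=-
k=1: j=0 S=102.3936 intr=0.0000 cont=5.4814 V=5.4814[hold]; j=1 S=122.5733 intr=0.0000 cont=1.5707 V=1.5707[hold]  S*(1)=-
k=0: j=0 S=112.0300 intr=0.0000 cont=3.3353 V=3.3353[hold]  S*(0)=-

price = 3.3353
boundary = - - - - 78.1787 71.4540 78.1787 85.5362 78.1787
tree:
3.3353
5.4814 1.5707
8.7664 2.7882 0.5630
13.5841 4.8316 1.1001 0.1158
20.3013 8.1260 2.1170 0.2542 0.0000
27.0260 13.1600 3.9932 0.5579 0.0000 0.0000
33.1722 20.3013 7.3309 1.2244 0.0000 0.0000 0.0000
38.7897 27.0260 12.9438 2.6872 0.0000 0.0000 0.0000 0.0000
43.9240 33.1722 20.3013 5.8977 0.0000 0.0000 0.0000 0.0000 0.0000
48.6167 38.7897 27.0260 12.9438 0.0000 0.0000 0.0000 0.0000 0.0000 0.0000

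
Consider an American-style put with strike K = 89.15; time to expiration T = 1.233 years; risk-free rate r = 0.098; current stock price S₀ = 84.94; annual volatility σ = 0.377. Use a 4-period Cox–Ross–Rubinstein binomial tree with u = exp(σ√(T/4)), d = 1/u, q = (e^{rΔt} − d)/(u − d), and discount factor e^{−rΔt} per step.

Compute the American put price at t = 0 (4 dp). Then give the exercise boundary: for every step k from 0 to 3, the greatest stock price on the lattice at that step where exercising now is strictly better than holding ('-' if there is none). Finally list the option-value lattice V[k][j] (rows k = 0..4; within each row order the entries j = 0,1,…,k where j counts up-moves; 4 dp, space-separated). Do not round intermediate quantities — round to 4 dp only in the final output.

Δt=0.30825, u=1.23283, d=0.81114, q=0.52059, disc=e^(-rΔt)=0.97024
k=4 terminal: V=max(K-S,0) → 52.3794 33.2635 4.2100 0.0000 0.0000
k=3: j=0 S=45.3319 intr=43.8181 cont=41.1653 V=43.8181[EX]; j=1 S=68.8985 intr=20.2515 cont=17.5987 V=20.2515[EX]; j=2 S=104.7165 intr=0.0000 cont=1.9582 V=1.9582[hold]; j=3 S=159.1551 intr=0.0000 cont=0.0000 V=0.0000[hold]  S*(3)=68.8985
k=2: j=0 S=55.8865 intr=33.2635 cont=30.6107 V=33.2635[EX]; j=1 S=84.9400 intr=4.2100 cont=10.4090 V=10.4090[hold]; j=2 S=129.0975 intr=0.0000 cont=0.9109 V=0.9109[hold]  S*(2)=55.8865
k=1: j=0 S=68.8985 intr=20.2515 cont=20.7298 V=20.7298[hold]; j=1 S=104.7165 intr=0.0000 cont=5.3017 V=5.3017[hold]  S*(1)=-
k=0: j=0 S=84.9400 intr=4.2100 cont=12.3202 V=12.3202[hold]  S*(0)=-

price = 12.3202
boundary = - - 55.8865 68.8985
tree:
12.3202
20.7298 5.3017
33.2635 10.4090 0.9109
43.8181 20.2515 1.9582 0.0000
52.3794 33.2635 4.2100 0.0000 0.0000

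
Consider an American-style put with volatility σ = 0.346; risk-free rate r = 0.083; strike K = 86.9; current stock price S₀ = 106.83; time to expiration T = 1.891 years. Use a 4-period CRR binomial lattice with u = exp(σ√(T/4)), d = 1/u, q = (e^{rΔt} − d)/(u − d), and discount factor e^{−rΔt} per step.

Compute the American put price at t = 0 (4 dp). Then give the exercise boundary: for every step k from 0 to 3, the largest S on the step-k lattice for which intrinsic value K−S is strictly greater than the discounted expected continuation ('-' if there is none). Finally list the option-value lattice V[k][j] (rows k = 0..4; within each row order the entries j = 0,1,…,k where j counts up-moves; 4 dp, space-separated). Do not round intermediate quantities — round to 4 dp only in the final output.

price = 6.2835
boundary = - - - 52.3286
tree:
6.2835
11.5676 1.9655
20.5497 4.2956 0.0000
34.5714 9.3878 0.0000 0.0000
45.6503 20.5170 0.0000 0.0000 0.0000

Δt=0.47275, u=1.26858, d=0.78828, q=0.52412, disc=e^(-rΔt)=0.96152
k=4 terminal: V=max(K-S,0) → 45.6503 20.5170 0.0000 0.0000 0.0000
k=3: j=0 S=52.3286 intr=34.5714 cont=31.2276 V=34.5714[EX]; j=1 S=84.2122 intr=2.6878 cont=9.3878 V=9.3878[hold]; j=2 S=135.5225 intr=0.0000 cont=0.0000 V=0.0000[hold]; j=3 S=218.0958 intr=0.0000 cont=0.0000 V=0.0000[hold]  S*(3)=52.3286
k=2: j=0 S=66.3830 intr=20.5170 cont=20.5497 V=20.5497[hold]; j=1 S=106.8300 intr=0.0000 cont=4.2956 V=4.2956[hold]; j=2 S=171.9212 intr=0.0000 cont=0.0000 V=0.0000[hold]  S*(2)=-
k=1: j=0 S=84.2122 intr=2.6878 cont=11.5676 V=11.5676[hold]; j=1 S=135.5225 intr=0.0000 cont=1.9655 V=1.9655[hold]  S*(1)=-
k=0: j=0 S=106.8300 intr=0.0000 cont=6.2835 V=6.2835[hold]  S*(0)=-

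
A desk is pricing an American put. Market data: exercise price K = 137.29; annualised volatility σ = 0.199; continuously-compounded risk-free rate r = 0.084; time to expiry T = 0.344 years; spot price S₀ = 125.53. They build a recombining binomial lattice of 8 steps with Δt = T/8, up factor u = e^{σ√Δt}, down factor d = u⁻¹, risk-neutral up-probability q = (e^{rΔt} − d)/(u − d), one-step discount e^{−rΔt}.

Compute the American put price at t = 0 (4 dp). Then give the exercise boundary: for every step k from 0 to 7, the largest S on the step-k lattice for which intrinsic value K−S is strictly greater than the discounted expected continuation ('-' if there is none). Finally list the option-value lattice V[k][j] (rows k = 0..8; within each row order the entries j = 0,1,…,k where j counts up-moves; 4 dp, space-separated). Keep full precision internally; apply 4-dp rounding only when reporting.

params: Δt=0.04300 u=1.04213 d=0.95957 q=0.53352 e^(-rΔt)=0.99639
t_8 payoffs: 47.0547 39.2915 30.8605 21.7041 11.7600 0.9604 0.0000 0.0000 0.0000
t_7: node(7,0) S=94.0368 payoff=43.2532 vs cont=42.7582 → 43.2532 [stop]  node(7,1) S=102.1270 payoff=35.1630 vs cont=34.6680 → 35.1630 [stop]  node(7,2) S=110.9132 payoff=26.3768 vs cont=25.8818 → 26.3768 [stop]  node(7,3) S=120.4554 payoff=16.8346 vs cont=16.3396 → 16.8346 [stop]  node(7,4) S=130.8184 payoff=6.4716 vs cont=5.9766 → 6.4716 [stop]  node(7,5) S=142.0730 payoff=0.0000 vs cont=0.4464 → 0.4464 [wait]  node(7,6) S=154.2959 payoff=0.0000 vs cont=0.0000 → 0.0000 [wait]  node(7,7) S=167.5704 payoff=0.0000 vs cont=0.0000 → 0.0000 [wait]  ⇒ S*(7)=130.8184
t_6: node(6,0) S=97.9985 payoff=39.2915 vs cont=38.7966 → 39.2915 [stop]  node(6,1) S=106.4295 payoff=30.8605 vs cont=30.3655 → 30.8605 [stop]  node(6,2) S=115.5859 payoff=21.7041 vs cont=21.2091 → 21.7041 [stop]  node(6,3) S=125.5300 payoff=11.7600 vs cont=11.2650 → 11.7600 [stop]  node(6,4) S=136.3296 payoff=0.9604 vs cont=3.2453 → 3.2453 [wait]  node(6,5) S=148.0584 payoff=0.0000 vs cont=0.2075 → 0.2075 [wait]  node(6,6) S=160.7962 payoff=0.0000 vs cont=0.0000 → 0.0000 [wait]  ⇒ S*(6)=125.5300
t_5: node(5,0) S=102.1270 payoff=35.1630 vs cont=34.6680 → 35.1630 [stop]  node(5,1) S=110.9132 payoff=26.3768 vs cont=25.8818 → 26.3768 [stop]  node(5,2) S=120.4554 payoff=16.8346 vs cont=16.3396 → 16.8346 [stop]  node(5,3) S=130.8184 payoff=6.4716 vs cont=7.1912 → 7.1912 [wait]  node(5,4) S=142.0730 payoff=0.0000 vs cont=1.6187 → 1.6187 [wait]  node(5,5) S=154.2959 payoff=0.0000 vs cont=0.0964 → 0.0964 [wait]  ⇒ S*(5)=120.4554
t_4: node(4,0) S=106.4295 payoff=30.8605 vs cont=30.3655 → 30.8605 [stop]  node(4,1) S=115.5859 payoff=21.7041 vs cont=21.2091 → 21.7041 [stop]  node(4,2) S=125.5300 payoff=11.7600 vs cont=11.6476 → 11.7600 [stop]  node(4,3) S=136.3296 payoff=0.9604 vs cont=4.2030 → 4.2030 [wait]  node(4,4) S=148.0584 payoff=0.0000 vs cont=0.8036 → 0.8036 [wait]  ⇒ S*(4)=125.5300
t_3: node(3,0) S=110.9132 payoff=26.3768 vs cont=25.8818 → 26.3768 [stop]  node(3,1) S=120.4554 payoff=16.8346 vs cont=16.3396 → 16.8346 [stop]  node(3,2) S=130.8184 payoff=6.4716 vs cont=7.7003 → 7.7003 [wait]  node(3,3) S=142.0730 payoff=0.0000 vs cont=2.3808 → 2.3808 [wait]  ⇒ S*(3)=120.4554
t_2: node(2,0) S=115.5859 payoff=21.7041 vs cont=21.2091 → 21.7041 [stop]  node(2,1) S=125.5300 payoff=11.7600 vs cont=11.9182 → 11.9182 [wait]  node(2,2) S=136.3296 payoff=0.9604 vs cont=4.8447 → 4.8447 [wait]  ⇒ S*(2)=115.5859
t_1: node(1,0) S=120.4554 payoff=16.8346 vs cont=16.4237 → 16.8346 [stop]  node(1,1) S=130.8184 payoff=6.4716 vs cont=8.1150 → 8.1150 [wait]  ⇒ S*(1)=120.4554
t_0: node(0,0) S=125.5300 payoff=11.7600 vs cont=12.1386 → 12.1386 [wait]  ⇒ S*(0)=-

price = 12.1386
boundary = - 120.4554 115.5859 120.4554 125.5300 120.4554 125.5300 130.8184
tree:
12.1386
16.8346 8.1150
21.7041 11.9182 4.8447
26.3768 16.8346 7.7003 2.3808
30.8605 21.7041 11.7600 4.2030 0.8036
35.1630 26.3768 16.8346 7.1912 1.6187 0.0964
39.2915 30.8605 21.7041 11.7600 3.2453 0.2075 0.0000
43.2532 35.1630 26.3768 16.8346 6.4716 0.4464 0.0000 0.0000
47.0547 39.2915 30.8605 21.7041 11.7600 0.9604 0.0000 0.0000 0.0000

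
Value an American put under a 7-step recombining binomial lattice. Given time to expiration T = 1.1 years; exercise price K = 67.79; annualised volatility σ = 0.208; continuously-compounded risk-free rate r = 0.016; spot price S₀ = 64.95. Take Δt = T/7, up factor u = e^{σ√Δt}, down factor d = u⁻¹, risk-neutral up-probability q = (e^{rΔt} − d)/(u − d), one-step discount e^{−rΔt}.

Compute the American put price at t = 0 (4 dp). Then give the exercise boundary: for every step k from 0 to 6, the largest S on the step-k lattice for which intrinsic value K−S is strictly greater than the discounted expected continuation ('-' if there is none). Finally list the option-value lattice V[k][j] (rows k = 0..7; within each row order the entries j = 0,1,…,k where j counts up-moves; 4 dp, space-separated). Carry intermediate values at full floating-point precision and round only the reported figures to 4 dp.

Δt=0.15714, u=1.08595, d=0.92085, q=0.49465, disc=e^(-rΔt)=0.99749
k=7 terminal: V=max(K-S,0) → 31.3218 24.7836 17.0732 7.9805 0.0000 0.0000 0.0000 0.0000
k=6: j=0 S=39.6026 intr=28.1874 cont=28.0172 V=28.1874[EX]; j=1 S=46.7027 intr=21.0873 cont=20.9170 V=21.0873[EX]; j=2 S=55.0758 intr=12.7142 cont=12.5440 V=12.7142[EX]; j=3 S=64.9500 intr=2.8400 cont=4.0229 V=4.0229[hold]; j=4 S=76.5945 intr=0.0000 cont=0.0000 V=0.0000[hold]; j=5 S=90.3267 intr=0.0000 cont=0.0000 V=0.0000[hold]; j=6 S=106.5208 intr=0.0000 cont=0.0000 V=0.0000[hold]  S*(6)=55.0758
k=5: j=0 S=43.0064 intr=24.7836 cont=24.6134 V=24.7836[EX]; j=1 S=50.7168 intr=17.0732 cont=16.9030 V=17.0732[EX]; j=2 S=59.8095 intr=7.9805 cont=8.3939 V=8.3939[hold]; j=3 S=70.5324 intr=0.0000 cont=2.0279 V=2.0279[hold]; j=4 S=83.1777 intr=0.0000 cont=0.0000 V=0.0000[hold]; j=5 S=98.0901 intr=0.0000 cont=0.0000 V=0.0000[hold]  S*(5)=50.7168
k=4: j=0 S=46.7027 intr=21.0873 cont=20.9170 V=21.0873[EX]; j=1 S=55.0758 intr=12.7142 cont=12.7480 V=12.7480[hold]; j=2 S=64.9500 intr=2.8400 cont=5.2318 V=5.2318[hold]; j=3 S=76.5945 intr=0.0000 cont=1.0222 V=1.0222[hold]; j=4 S=90.3267 intr=0.0000 cont=0.0000 V=0.0000[hold]  S*(4)=46.7027
k=3: j=0 S=50.7168 intr=17.0732 cont=16.9197 V=17.0732[EX]; j=1 S=59.8095 intr=7.9805 cont=9.0074 V=9.0074[hold]; j=2 S=70.5324 intr=0.0000 cont=3.1416 V=3.1416[hold]; j=3 S=83.1777 intr=0.0000 cont=0.5153 V=0.5153[hold]  S*(3)=50.7168
k=2: j=0 S=55.0758 intr=12.7142 cont=13.0507 V=13.0507[hold]; j=1 S=64.9500 intr=2.8400 cont=6.0906 V=6.0906[hold]; j=2 S=76.5945 intr=0.0000 cont=1.8379 V=1.8379[hold]  S*(2)=-
k=1: j=0 S=59.8095 intr=7.9805 cont=9.5838 V=9.5838[hold]; j=1 S=70.5324 intr=0.0000 cont=3.9770 V=3.9770[hold]  S*(1)=-
k=0: j=0 S=64.9500 intr=2.8400 cont=6.7933 V=6.7933[hold]  S*(0)=-

price = 6.7933
boundary = - - - 50.7168 46.7027 50.7168 55.0758
tree:
6.7933
9.5838 3.9770
13.0507 6.0906 1.8379
17.0732 9.0074 3.1416 0.5153
21.0873 12.7480 5.2318 1.0222 0.0000
24.7836 17.0732 8.3939 2.0279 0.0000 0.0000
28.1874 21.0873 12.7142 4.0229 0.0000 0.0000 0.0000
31.3218 24.7836 17.0732 7.9805 0.0000 0.0000 0.0000 0.0000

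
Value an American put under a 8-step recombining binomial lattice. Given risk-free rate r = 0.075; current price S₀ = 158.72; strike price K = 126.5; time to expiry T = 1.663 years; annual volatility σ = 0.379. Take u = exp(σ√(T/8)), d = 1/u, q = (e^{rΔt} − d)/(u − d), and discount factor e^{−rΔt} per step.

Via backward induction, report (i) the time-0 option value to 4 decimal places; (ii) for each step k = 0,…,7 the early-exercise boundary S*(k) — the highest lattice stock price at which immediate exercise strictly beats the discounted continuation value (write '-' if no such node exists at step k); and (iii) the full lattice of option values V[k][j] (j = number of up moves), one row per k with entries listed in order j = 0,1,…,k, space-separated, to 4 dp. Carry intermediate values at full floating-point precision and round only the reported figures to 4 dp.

params: Δt=0.20788 u=1.18863 d=0.84131 q=0.50215 e^(-rΔt)=0.98453
t_8 payoffs: 86.6647 70.2194 46.9849 14.1584 0.0000 0.0000 0.0000 0.0000 0.0000
t_7: node(7,0) S=47.3493 payoff=79.1507 vs cont=77.1938 → 79.1507 [stop]  node(7,1) S=66.8966 payoff=59.6034 vs cont=57.6465 → 59.6034 [stop]  node(7,2) S=94.5138 payoff=31.9862 vs cont=30.0293 → 31.9862 [stop]  node(7,3) S=133.5322 payoff=0.0000 vs cont=6.9397 → 6.9397 [wait]  node(7,4) S=188.6588 payoff=0.0000 vs cont=0.0000 → 0.0000 [wait]  node(7,5) S=266.5435 payoff=0.0000 vs cont=0.0000 → 0.0000 [wait]  node(7,6) S=376.5816 payoff=0.0000 vs cont=0.0000 → 0.0000 [wait]  node(7,7) S=532.0472 payoff=0.0000 vs cont=0.0000 → 0.0000 [wait]  ⇒ S*(7)=94.5138
t_6: node(6,0) S=56.2806 payoff=70.2194 vs cont=68.2625 → 70.2194 [stop]  node(6,1) S=79.5151 payoff=46.9849 vs cont=45.0280 → 46.9849 [stop]  node(6,2) S=112.3416 payoff=14.1584 vs cont=19.1089 → 19.1089 [wait]  node(6,3) S=158.7200 payoff=0.0000 vs cont=3.4015 → 3.4015 [wait]  node(6,4) S=224.2449 payoff=0.0000 vs cont=0.0000 → 0.0000 [wait]  node(6,5) S=316.8208 payoff=0.0000 vs cont=0.0000 → 0.0000 [wait]  node(6,6) S=447.6150 payoff=0.0000 vs cont=0.0000 → 0.0000 [wait]  ⇒ S*(6)=79.5151
t_5: node(5,0) S=66.8966 payoff=59.6034 vs cont=57.6465 → 59.6034 [stop]  node(5,1) S=94.5138 payoff=31.9862 vs cont=32.4767 → 32.4767 [wait]  node(5,2) S=133.5322 payoff=0.0000 vs cont=11.0479 → 11.0479 [wait]  node(5,3) S=188.6588 payoff=0.0000 vs cont=1.6673 → 1.6673 [wait]  node(5,4) S=266.5435 payoff=0.0000 vs cont=0.0000 → 0.0000 [wait]  node(5,5) S=376.5816 payoff=0.0000 vs cont=0.0000 → 0.0000 [wait]  ⇒ S*(5)=66.8966
t_4: node(4,0) S=79.5151 payoff=46.9849 vs cont=45.2705 → 46.9849 [stop]  node(4,1) S=112.3416 payoff=14.1584 vs cont=21.3804 → 21.3804 [wait]  node(4,2) S=158.7200 payoff=0.0000 vs cont=6.2394 → 6.2394 [wait]  node(4,3) S=224.2449 payoff=0.0000 vs cont=0.8172 → 0.8172 [wait]  node(4,4) S=316.8208 payoff=0.0000 vs cont=0.0000 → 0.0000 [wait]  ⇒ S*(4)=79.5151
t_3: node(3,0) S=94.5138 payoff=31.9862 vs cont=33.5997 → 33.5997 [wait]  node(3,1) S=133.5322 payoff=0.0000 vs cont=13.5642 → 13.5642 [wait]  node(3,2) S=188.6588 payoff=0.0000 vs cont=3.4623 → 3.4623 [wait]  node(3,3) S=266.5435 payoff=0.0000 vs cont=0.4006 → 0.4006 [wait]  ⇒ S*(3)=-
t_2: node(2,0) S=112.3416 payoff=14.1584 vs cont=23.1748 → 23.1748 [wait]  node(2,1) S=158.7200 payoff=0.0000 vs cont=8.3602 → 8.3602 [wait]  node(2,2) S=224.2449 payoff=0.0000 vs cont=1.8951 → 1.8951 [wait]  ⇒ S*(2)=-
t_1: node(1,0) S=133.5322 payoff=0.0000 vs cont=15.4922 → 15.4922 [wait]  node(1,1) S=188.6588 payoff=0.0000 vs cont=5.0346 → 5.0346 [wait]  ⇒ S*(1)=-
t_0: node(0,0) S=158.7200 payoff=0.0000 vs cont=10.0825 → 10.0825 [wait]  ⇒ S*(0)=-

price = 10.0825
boundary = - - - - 79.5151 66.8966 79.5151 94.5138
tree:
10.0825
15.4922 5.0346
23.1748 8.3602 1.8951
33.5997 13.5642 3.4623 0.4006
46.9849 21.3804 6.2394 0.8172 0.0000
59.6034 32.4767 11.0479 1.6673 0.0000 0.0000
70.2194 46.9849 19.1089 3.4015 0.0000 0.0000 0.0000
79.1507 59.6034 31.9862 6.9397 0.0000 0.0000 0.0000 0.0000
86.6647 70.2194 46.9849 14.1584 0.0000 0.0000 0.0000 0.0000 0.0000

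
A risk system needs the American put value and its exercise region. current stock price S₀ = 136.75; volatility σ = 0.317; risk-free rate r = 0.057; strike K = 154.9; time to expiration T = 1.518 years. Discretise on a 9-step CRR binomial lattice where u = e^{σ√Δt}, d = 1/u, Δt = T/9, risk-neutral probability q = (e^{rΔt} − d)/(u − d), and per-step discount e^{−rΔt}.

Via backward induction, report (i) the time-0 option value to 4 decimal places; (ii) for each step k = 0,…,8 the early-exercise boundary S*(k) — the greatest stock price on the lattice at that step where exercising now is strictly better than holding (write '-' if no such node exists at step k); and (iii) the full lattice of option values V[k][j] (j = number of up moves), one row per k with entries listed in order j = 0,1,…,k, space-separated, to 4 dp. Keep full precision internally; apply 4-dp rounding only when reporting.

Δt=0.16867  u=1.13904  d=0.87793  q=0.50450  discount=0.99043
step 9 (expiry): payoffs max(K−S,0) = 112.5294 99.9275 83.5776 62.3649 34.8431 0.0000 0.0000 0.0000 0.0000 0.0000
step 8: (k=8,j=0): S=48.2619, (K−S)⁺=106.6381, hold=105.1560 ⇒ V=106.6381 exercise | (k=8,j=1): S=62.6160, (K−S)⁺=92.2840, hold=90.8019 ⇒ V=92.2840 exercise | (k=8,j=2): S=81.2393, (K−S)⁺=73.6607, hold=72.1786 ⇒ V=73.6607 exercise | (k=8,j=3): S=105.4015, (K−S)⁺=49.4985, hold=48.0164 ⇒ V=49.4985 exercise | (k=8,j=4): S=136.7500, (K−S)⁺=18.1500, hold=17.0997 ⇒ V=18.1500 exercise | (k=8,j=5): S=177.4222, (K−S)⁺=0.0000, hold=0.0000 ⇒ V=0.0000 continue | (k=8,j=6): S=230.1911, (K−S)⁺=0.0000, hold=0.0000 ⇒ V=0.0000 continue | (k=8,j=7): S=298.6546, (K−S)⁺=0.0000, hold=0.0000 ⇒ V=0.0000 continue | (k=8,j=8): S=387.4805, (K−S)⁺=0.0000, hold=0.0000 ⇒ V=0.0000 continue  boundary S*=136.7500
step 7: (k=7,j=0): S=54.9725, (K−S)⁺=99.9275, hold=98.4455 ⇒ V=99.9275 exercise | (k=7,j=1): S=71.3224, (K−S)⁺=83.5776, hold=82.0956 ⇒ V=83.5776 exercise | (k=7,j=2): S=92.5351, (K−S)⁺=62.3649, hold=60.8828 ⇒ V=62.3649 exercise | (k=7,j=3): S=120.0569, (K−S)⁺=34.8431, hold=33.3611 ⇒ V=34.8431 exercise | (k=7,j=4): S=155.7642, (K−S)⁺=0.0000, hold=8.9074 ⇒ V=8.9074 continue | (k=7,j=5): S=202.0916, (K−S)⁺=0.0000, hold=0.0000 ⇒ V=0.0000 continue | (k=7,j=6): S=262.1977, (K−S)⁺=0.0000, hold=0.0000 ⇒ V=0.0000 continue | (k=7,j=7): S=340.1806, (K−S)⁺=0.0000, hold=0.0000 ⇒ V=0.0000 continue  boundary S*=120.0569
step 6: (k=6,j=0): S=62.6160, (K−S)⁺=92.2840, hold=90.8019 ⇒ V=92.2840 exercise | (k=6,j=1): S=81.2393, (K−S)⁺=73.6607, hold=72.1786 ⇒ V=73.6607 exercise | (k=6,j=2): S=105.4015, (K−S)⁺=49.4985, hold=48.0164 ⇒ V=49.4985 exercise | (k=6,j=3): S=136.7500, (K−S)⁺=18.1500, hold=21.5505 ⇒ V=21.5505 continue | (k=6,j=4): S=177.4222, (K−S)⁺=0.0000, hold=4.3714 ⇒ V=4.3714 continue | (k=6,j=5): S=230.1911, (K−S)⁺=0.0000, hold=0.0000 ⇒ V=0.0000 continue | (k=6,j=6): S=298.6546, (K−S)⁺=0.0000, hold=0.0000 ⇒ V=0.0000 continue  boundary S*=105.4015
step 5: (k=5,j=0): S=71.3224, (K−S)⁺=83.5776, hold=82.0956 ⇒ V=83.5776 exercise | (k=5,j=1): S=92.5351, (K−S)⁺=62.3649, hold=60.8828 ⇒ V=62.3649 exercise | (k=5,j=2): S=120.0569, (K−S)⁺=34.8431, hold=35.0602 ⇒ V=35.0602 continue | (k=5,j=3): S=155.7642, (K−S)⁺=0.0000, hold=12.7604 ⇒ V=12.7604 continue | (k=5,j=4): S=202.0916, (K−S)⁺=0.0000, hold=2.1453 ⇒ V=2.1453 continue | (k=5,j=5): S=262.1977, (K−S)⁺=0.0000, hold=0.0000 ⇒ V=0.0000 continue  boundary S*=92.5351
step 4: (k=4,j=0): S=81.2393, (K−S)⁺=73.6607, hold=72.1786 ⇒ V=73.6607 exercise | (k=4,j=1): S=105.4015, (K−S)⁺=49.4985, hold=48.1249 ⇒ V=49.4985 exercise | (k=4,j=2): S=136.7500, (K−S)⁺=18.1500, hold=23.5822 ⇒ V=23.5822 continue | (k=4,j=3): S=177.4222, (K−S)⁺=0.0000, hold=7.3343 ⇒ V=7.3343 continue | (k=4,j=4): S=230.1911, (K−S)⁺=0.0000, hold=1.0528 ⇒ V=1.0528 continue  boundary S*=105.4015
step 3: (k=3,j=0): S=92.5351, (K−S)⁺=62.3649, hold=60.8828 ⇒ V=62.3649 exercise | (k=3,j=1): S=120.0569, (K−S)⁺=34.8431, hold=36.0754 ⇒ V=36.0754 continue | (k=3,j=2): S=155.7642, (K−S)⁺=0.0000, hold=15.2380 ⇒ V=15.2380 continue | (k=3,j=3): S=202.0916, (K−S)⁺=0.0000, hold=4.1255 ⇒ V=4.1255 continue  boundary S*=92.5351
step 2: (k=2,j=0): S=105.4015, (K−S)⁺=49.4985, hold=48.6322 ⇒ V=49.4985 exercise | (k=2,j=1): S=136.7500, (K−S)⁺=18.1500, hold=25.3184 ⇒ V=25.3184 continue | (k=2,j=2): S=177.4222, (K−S)⁺=0.0000, hold=9.5396 ⇒ V=9.5396 continue  boundary S*=105.4015
step 1: (k=1,j=0): S=120.0569, (K−S)⁺=34.8431, hold=36.9429 ⇒ V=36.9429 continue | (k=1,j=1): S=155.7642, (K−S)⁺=0.0000, hold=17.1920 ⇒ V=17.1920 continue  boundary S*=-
step 0: (k=0,j=0): S=136.7500, (K−S)⁺=18.1500, hold=26.7205 ⇒ V=26.7205 continue  boundary S*=-

price = 26.7205
boundary = - - 105.4015 92.5351 105.4015 92.5351 105.4015 120.0569 136.7500
tree:
26.7205
36.9429 17.1920
49.4985 25.3184 9.5396
62.3649 36.0754 15.2380 4.1255
73.6607 49.4985 23.5822 7.3343 1.0528
83.5776 62.3649 35.0602 12.7604 2.1453 0.0000
92.2840 73.6607 49.4985 21.5505 4.3714 0.0000 0.0000
99.9275 83.5776 62.3649 34.8431 8.9074 0.0000 0.0000 0.0000
106.6381 92.2840 73.6607 49.4985 18.1500 0.0000 0.0000 0.0000 0.0000
112.5294 99.9275 83.5776 62.3649 34.8431 0.0000 0.0000 0.0000 0.0000 0.0000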